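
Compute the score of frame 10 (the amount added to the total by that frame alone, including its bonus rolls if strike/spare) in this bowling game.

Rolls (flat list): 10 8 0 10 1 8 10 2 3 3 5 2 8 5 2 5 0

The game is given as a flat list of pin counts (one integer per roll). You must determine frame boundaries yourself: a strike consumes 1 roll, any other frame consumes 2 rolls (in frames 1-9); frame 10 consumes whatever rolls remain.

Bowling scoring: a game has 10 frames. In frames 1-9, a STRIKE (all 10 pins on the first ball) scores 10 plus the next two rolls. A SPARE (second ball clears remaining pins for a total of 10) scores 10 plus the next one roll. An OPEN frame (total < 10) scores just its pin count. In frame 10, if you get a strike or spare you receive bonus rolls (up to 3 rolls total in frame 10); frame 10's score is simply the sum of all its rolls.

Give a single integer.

Answer: 5

Derivation:
Frame 1: STRIKE. 10 + next two rolls (8+0) = 18. Cumulative: 18
Frame 2: OPEN (8+0=8). Cumulative: 26
Frame 3: STRIKE. 10 + next two rolls (1+8) = 19. Cumulative: 45
Frame 4: OPEN (1+8=9). Cumulative: 54
Frame 5: STRIKE. 10 + next two rolls (2+3) = 15. Cumulative: 69
Frame 6: OPEN (2+3=5). Cumulative: 74
Frame 7: OPEN (3+5=8). Cumulative: 82
Frame 8: SPARE (2+8=10). 10 + next roll (5) = 15. Cumulative: 97
Frame 9: OPEN (5+2=7). Cumulative: 104
Frame 10: OPEN. Sum of all frame-10 rolls (5+0) = 5. Cumulative: 109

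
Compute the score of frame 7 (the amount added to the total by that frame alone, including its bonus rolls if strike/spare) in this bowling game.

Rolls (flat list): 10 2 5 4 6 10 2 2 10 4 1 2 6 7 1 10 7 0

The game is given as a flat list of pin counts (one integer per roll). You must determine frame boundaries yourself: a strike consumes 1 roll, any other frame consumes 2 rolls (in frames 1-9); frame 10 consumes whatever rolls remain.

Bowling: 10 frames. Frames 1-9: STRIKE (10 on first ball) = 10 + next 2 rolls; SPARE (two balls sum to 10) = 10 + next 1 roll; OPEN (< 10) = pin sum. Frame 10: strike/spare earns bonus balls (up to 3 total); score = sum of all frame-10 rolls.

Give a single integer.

Frame 1: STRIKE. 10 + next two rolls (2+5) = 17. Cumulative: 17
Frame 2: OPEN (2+5=7). Cumulative: 24
Frame 3: SPARE (4+6=10). 10 + next roll (10) = 20. Cumulative: 44
Frame 4: STRIKE. 10 + next two rolls (2+2) = 14. Cumulative: 58
Frame 5: OPEN (2+2=4). Cumulative: 62
Frame 6: STRIKE. 10 + next two rolls (4+1) = 15. Cumulative: 77
Frame 7: OPEN (4+1=5). Cumulative: 82
Frame 8: OPEN (2+6=8). Cumulative: 90
Frame 9: OPEN (7+1=8). Cumulative: 98

Answer: 5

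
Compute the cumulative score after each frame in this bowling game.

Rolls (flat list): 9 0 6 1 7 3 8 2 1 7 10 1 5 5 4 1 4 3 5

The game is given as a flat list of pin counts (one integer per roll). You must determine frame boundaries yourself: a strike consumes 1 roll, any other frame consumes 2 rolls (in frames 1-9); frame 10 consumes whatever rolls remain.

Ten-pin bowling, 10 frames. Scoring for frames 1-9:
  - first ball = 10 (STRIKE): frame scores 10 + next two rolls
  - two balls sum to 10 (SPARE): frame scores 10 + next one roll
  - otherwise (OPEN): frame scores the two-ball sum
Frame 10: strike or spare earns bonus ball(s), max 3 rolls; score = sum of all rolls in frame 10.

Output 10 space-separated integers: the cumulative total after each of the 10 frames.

Answer: 9 16 34 45 53 69 75 84 89 97

Derivation:
Frame 1: OPEN (9+0=9). Cumulative: 9
Frame 2: OPEN (6+1=7). Cumulative: 16
Frame 3: SPARE (7+3=10). 10 + next roll (8) = 18. Cumulative: 34
Frame 4: SPARE (8+2=10). 10 + next roll (1) = 11. Cumulative: 45
Frame 5: OPEN (1+7=8). Cumulative: 53
Frame 6: STRIKE. 10 + next two rolls (1+5) = 16. Cumulative: 69
Frame 7: OPEN (1+5=6). Cumulative: 75
Frame 8: OPEN (5+4=9). Cumulative: 84
Frame 9: OPEN (1+4=5). Cumulative: 89
Frame 10: OPEN. Sum of all frame-10 rolls (3+5) = 8. Cumulative: 97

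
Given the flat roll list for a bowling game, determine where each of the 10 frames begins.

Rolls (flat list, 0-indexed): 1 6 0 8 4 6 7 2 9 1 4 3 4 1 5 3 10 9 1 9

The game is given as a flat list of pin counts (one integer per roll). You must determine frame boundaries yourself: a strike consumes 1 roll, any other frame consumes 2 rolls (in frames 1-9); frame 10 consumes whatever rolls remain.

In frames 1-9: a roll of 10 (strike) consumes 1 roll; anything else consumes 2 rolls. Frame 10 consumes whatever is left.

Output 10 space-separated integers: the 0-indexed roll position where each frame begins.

Answer: 0 2 4 6 8 10 12 14 16 17

Derivation:
Frame 1 starts at roll index 0: rolls=1,6 (sum=7), consumes 2 rolls
Frame 2 starts at roll index 2: rolls=0,8 (sum=8), consumes 2 rolls
Frame 3 starts at roll index 4: rolls=4,6 (sum=10), consumes 2 rolls
Frame 4 starts at roll index 6: rolls=7,2 (sum=9), consumes 2 rolls
Frame 5 starts at roll index 8: rolls=9,1 (sum=10), consumes 2 rolls
Frame 6 starts at roll index 10: rolls=4,3 (sum=7), consumes 2 rolls
Frame 7 starts at roll index 12: rolls=4,1 (sum=5), consumes 2 rolls
Frame 8 starts at roll index 14: rolls=5,3 (sum=8), consumes 2 rolls
Frame 9 starts at roll index 16: roll=10 (strike), consumes 1 roll
Frame 10 starts at roll index 17: 3 remaining rolls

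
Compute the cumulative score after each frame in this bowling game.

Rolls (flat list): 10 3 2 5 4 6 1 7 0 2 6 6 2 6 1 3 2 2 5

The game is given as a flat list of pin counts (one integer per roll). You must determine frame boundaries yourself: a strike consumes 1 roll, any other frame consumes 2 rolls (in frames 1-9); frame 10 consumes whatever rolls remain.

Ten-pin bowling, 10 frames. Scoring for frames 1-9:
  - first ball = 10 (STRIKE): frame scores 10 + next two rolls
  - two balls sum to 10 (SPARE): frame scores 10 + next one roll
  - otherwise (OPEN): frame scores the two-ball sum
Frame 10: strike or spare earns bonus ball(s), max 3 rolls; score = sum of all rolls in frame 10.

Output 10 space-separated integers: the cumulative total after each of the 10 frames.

Frame 1: STRIKE. 10 + next two rolls (3+2) = 15. Cumulative: 15
Frame 2: OPEN (3+2=5). Cumulative: 20
Frame 3: OPEN (5+4=9). Cumulative: 29
Frame 4: OPEN (6+1=7). Cumulative: 36
Frame 5: OPEN (7+0=7). Cumulative: 43
Frame 6: OPEN (2+6=8). Cumulative: 51
Frame 7: OPEN (6+2=8). Cumulative: 59
Frame 8: OPEN (6+1=7). Cumulative: 66
Frame 9: OPEN (3+2=5). Cumulative: 71
Frame 10: OPEN. Sum of all frame-10 rolls (2+5) = 7. Cumulative: 78

Answer: 15 20 29 36 43 51 59 66 71 78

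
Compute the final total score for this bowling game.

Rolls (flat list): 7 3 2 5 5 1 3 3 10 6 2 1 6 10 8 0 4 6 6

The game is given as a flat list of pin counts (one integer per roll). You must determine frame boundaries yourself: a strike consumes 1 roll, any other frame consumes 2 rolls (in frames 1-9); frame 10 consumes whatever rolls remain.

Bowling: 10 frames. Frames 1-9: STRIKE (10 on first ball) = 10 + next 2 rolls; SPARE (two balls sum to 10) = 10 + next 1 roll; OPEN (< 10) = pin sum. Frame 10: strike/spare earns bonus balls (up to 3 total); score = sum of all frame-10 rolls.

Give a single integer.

Answer: 106

Derivation:
Frame 1: SPARE (7+3=10). 10 + next roll (2) = 12. Cumulative: 12
Frame 2: OPEN (2+5=7). Cumulative: 19
Frame 3: OPEN (5+1=6). Cumulative: 25
Frame 4: OPEN (3+3=6). Cumulative: 31
Frame 5: STRIKE. 10 + next two rolls (6+2) = 18. Cumulative: 49
Frame 6: OPEN (6+2=8). Cumulative: 57
Frame 7: OPEN (1+6=7). Cumulative: 64
Frame 8: STRIKE. 10 + next two rolls (8+0) = 18. Cumulative: 82
Frame 9: OPEN (8+0=8). Cumulative: 90
Frame 10: SPARE. Sum of all frame-10 rolls (4+6+6) = 16. Cumulative: 106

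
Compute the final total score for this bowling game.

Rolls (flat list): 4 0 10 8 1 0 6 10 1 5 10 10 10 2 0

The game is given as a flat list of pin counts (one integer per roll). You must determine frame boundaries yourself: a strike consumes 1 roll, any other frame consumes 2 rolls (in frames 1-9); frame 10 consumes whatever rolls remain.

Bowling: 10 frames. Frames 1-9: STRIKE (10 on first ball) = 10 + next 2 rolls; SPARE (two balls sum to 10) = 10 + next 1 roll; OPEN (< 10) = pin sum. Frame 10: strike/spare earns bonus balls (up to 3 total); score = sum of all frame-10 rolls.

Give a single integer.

Frame 1: OPEN (4+0=4). Cumulative: 4
Frame 2: STRIKE. 10 + next two rolls (8+1) = 19. Cumulative: 23
Frame 3: OPEN (8+1=9). Cumulative: 32
Frame 4: OPEN (0+6=6). Cumulative: 38
Frame 5: STRIKE. 10 + next two rolls (1+5) = 16. Cumulative: 54
Frame 6: OPEN (1+5=6). Cumulative: 60
Frame 7: STRIKE. 10 + next two rolls (10+10) = 30. Cumulative: 90
Frame 8: STRIKE. 10 + next two rolls (10+2) = 22. Cumulative: 112
Frame 9: STRIKE. 10 + next two rolls (2+0) = 12. Cumulative: 124
Frame 10: OPEN. Sum of all frame-10 rolls (2+0) = 2. Cumulative: 126

Answer: 126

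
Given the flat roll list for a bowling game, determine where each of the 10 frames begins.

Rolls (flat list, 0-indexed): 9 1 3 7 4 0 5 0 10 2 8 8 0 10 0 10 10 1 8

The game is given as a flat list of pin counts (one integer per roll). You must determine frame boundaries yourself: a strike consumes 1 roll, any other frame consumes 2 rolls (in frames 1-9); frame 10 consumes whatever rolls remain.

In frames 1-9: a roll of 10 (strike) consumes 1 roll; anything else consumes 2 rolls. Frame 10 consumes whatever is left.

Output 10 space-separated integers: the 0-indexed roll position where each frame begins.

Answer: 0 2 4 6 8 9 11 13 14 16

Derivation:
Frame 1 starts at roll index 0: rolls=9,1 (sum=10), consumes 2 rolls
Frame 2 starts at roll index 2: rolls=3,7 (sum=10), consumes 2 rolls
Frame 3 starts at roll index 4: rolls=4,0 (sum=4), consumes 2 rolls
Frame 4 starts at roll index 6: rolls=5,0 (sum=5), consumes 2 rolls
Frame 5 starts at roll index 8: roll=10 (strike), consumes 1 roll
Frame 6 starts at roll index 9: rolls=2,8 (sum=10), consumes 2 rolls
Frame 7 starts at roll index 11: rolls=8,0 (sum=8), consumes 2 rolls
Frame 8 starts at roll index 13: roll=10 (strike), consumes 1 roll
Frame 9 starts at roll index 14: rolls=0,10 (sum=10), consumes 2 rolls
Frame 10 starts at roll index 16: 3 remaining rolls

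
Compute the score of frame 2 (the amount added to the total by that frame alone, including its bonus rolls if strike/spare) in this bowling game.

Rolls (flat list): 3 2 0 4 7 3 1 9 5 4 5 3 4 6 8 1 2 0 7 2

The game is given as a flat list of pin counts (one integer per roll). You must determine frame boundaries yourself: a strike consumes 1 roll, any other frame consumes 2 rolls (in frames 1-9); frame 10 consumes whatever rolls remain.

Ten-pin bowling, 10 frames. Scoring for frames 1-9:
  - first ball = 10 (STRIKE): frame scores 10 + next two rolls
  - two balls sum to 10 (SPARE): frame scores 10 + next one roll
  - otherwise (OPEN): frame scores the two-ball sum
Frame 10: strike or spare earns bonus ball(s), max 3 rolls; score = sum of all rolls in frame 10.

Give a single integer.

Answer: 4

Derivation:
Frame 1: OPEN (3+2=5). Cumulative: 5
Frame 2: OPEN (0+4=4). Cumulative: 9
Frame 3: SPARE (7+3=10). 10 + next roll (1) = 11. Cumulative: 20
Frame 4: SPARE (1+9=10). 10 + next roll (5) = 15. Cumulative: 35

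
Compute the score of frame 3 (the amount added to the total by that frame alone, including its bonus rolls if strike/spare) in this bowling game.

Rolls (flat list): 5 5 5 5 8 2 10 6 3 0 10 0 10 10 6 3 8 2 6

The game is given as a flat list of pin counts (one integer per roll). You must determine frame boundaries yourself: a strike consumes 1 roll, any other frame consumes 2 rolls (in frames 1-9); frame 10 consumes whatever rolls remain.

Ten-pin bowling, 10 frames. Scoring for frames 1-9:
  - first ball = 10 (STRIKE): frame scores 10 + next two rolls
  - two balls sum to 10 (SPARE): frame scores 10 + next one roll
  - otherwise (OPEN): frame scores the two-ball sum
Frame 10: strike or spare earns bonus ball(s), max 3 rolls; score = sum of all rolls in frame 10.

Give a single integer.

Frame 1: SPARE (5+5=10). 10 + next roll (5) = 15. Cumulative: 15
Frame 2: SPARE (5+5=10). 10 + next roll (8) = 18. Cumulative: 33
Frame 3: SPARE (8+2=10). 10 + next roll (10) = 20. Cumulative: 53
Frame 4: STRIKE. 10 + next two rolls (6+3) = 19. Cumulative: 72
Frame 5: OPEN (6+3=9). Cumulative: 81

Answer: 20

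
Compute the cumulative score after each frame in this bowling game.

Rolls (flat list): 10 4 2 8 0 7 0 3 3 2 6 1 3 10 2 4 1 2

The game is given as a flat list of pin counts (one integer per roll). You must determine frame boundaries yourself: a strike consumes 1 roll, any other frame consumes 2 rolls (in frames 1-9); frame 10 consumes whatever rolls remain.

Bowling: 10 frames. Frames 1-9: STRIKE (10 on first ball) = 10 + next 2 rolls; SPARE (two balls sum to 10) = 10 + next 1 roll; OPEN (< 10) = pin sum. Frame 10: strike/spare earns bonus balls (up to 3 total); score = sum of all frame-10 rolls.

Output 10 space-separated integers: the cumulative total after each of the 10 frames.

Frame 1: STRIKE. 10 + next two rolls (4+2) = 16. Cumulative: 16
Frame 2: OPEN (4+2=6). Cumulative: 22
Frame 3: OPEN (8+0=8). Cumulative: 30
Frame 4: OPEN (7+0=7). Cumulative: 37
Frame 5: OPEN (3+3=6). Cumulative: 43
Frame 6: OPEN (2+6=8). Cumulative: 51
Frame 7: OPEN (1+3=4). Cumulative: 55
Frame 8: STRIKE. 10 + next two rolls (2+4) = 16. Cumulative: 71
Frame 9: OPEN (2+4=6). Cumulative: 77
Frame 10: OPEN. Sum of all frame-10 rolls (1+2) = 3. Cumulative: 80

Answer: 16 22 30 37 43 51 55 71 77 80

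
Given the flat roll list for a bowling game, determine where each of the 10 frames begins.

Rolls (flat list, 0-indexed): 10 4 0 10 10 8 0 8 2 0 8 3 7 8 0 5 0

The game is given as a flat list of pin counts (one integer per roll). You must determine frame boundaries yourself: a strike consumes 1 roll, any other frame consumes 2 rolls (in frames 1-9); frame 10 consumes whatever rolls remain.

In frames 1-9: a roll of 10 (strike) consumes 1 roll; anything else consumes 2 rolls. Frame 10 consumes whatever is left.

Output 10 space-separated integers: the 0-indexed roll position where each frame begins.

Frame 1 starts at roll index 0: roll=10 (strike), consumes 1 roll
Frame 2 starts at roll index 1: rolls=4,0 (sum=4), consumes 2 rolls
Frame 3 starts at roll index 3: roll=10 (strike), consumes 1 roll
Frame 4 starts at roll index 4: roll=10 (strike), consumes 1 roll
Frame 5 starts at roll index 5: rolls=8,0 (sum=8), consumes 2 rolls
Frame 6 starts at roll index 7: rolls=8,2 (sum=10), consumes 2 rolls
Frame 7 starts at roll index 9: rolls=0,8 (sum=8), consumes 2 rolls
Frame 8 starts at roll index 11: rolls=3,7 (sum=10), consumes 2 rolls
Frame 9 starts at roll index 13: rolls=8,0 (sum=8), consumes 2 rolls
Frame 10 starts at roll index 15: 2 remaining rolls

Answer: 0 1 3 4 5 7 9 11 13 15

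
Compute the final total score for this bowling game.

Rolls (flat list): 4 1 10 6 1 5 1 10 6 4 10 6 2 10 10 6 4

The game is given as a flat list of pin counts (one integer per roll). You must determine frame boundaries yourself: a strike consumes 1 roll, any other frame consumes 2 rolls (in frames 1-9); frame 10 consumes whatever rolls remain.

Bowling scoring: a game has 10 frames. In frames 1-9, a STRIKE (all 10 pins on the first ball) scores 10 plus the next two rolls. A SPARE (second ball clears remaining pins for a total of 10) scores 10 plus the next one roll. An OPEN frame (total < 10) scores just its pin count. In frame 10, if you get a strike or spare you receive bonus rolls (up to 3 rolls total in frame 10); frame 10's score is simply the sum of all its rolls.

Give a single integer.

Frame 1: OPEN (4+1=5). Cumulative: 5
Frame 2: STRIKE. 10 + next two rolls (6+1) = 17. Cumulative: 22
Frame 3: OPEN (6+1=7). Cumulative: 29
Frame 4: OPEN (5+1=6). Cumulative: 35
Frame 5: STRIKE. 10 + next two rolls (6+4) = 20. Cumulative: 55
Frame 6: SPARE (6+4=10). 10 + next roll (10) = 20. Cumulative: 75
Frame 7: STRIKE. 10 + next two rolls (6+2) = 18. Cumulative: 93
Frame 8: OPEN (6+2=8). Cumulative: 101
Frame 9: STRIKE. 10 + next two rolls (10+6) = 26. Cumulative: 127
Frame 10: STRIKE. Sum of all frame-10 rolls (10+6+4) = 20. Cumulative: 147

Answer: 147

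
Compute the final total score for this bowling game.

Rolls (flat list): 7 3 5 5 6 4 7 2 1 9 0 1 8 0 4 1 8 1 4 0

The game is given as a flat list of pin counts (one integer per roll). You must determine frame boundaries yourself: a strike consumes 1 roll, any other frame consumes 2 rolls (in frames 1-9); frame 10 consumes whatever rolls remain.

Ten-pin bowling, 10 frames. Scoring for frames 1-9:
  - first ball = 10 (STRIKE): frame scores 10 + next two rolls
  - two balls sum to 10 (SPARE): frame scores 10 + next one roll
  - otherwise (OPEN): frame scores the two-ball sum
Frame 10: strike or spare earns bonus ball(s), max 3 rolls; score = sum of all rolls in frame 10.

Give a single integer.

Answer: 94

Derivation:
Frame 1: SPARE (7+3=10). 10 + next roll (5) = 15. Cumulative: 15
Frame 2: SPARE (5+5=10). 10 + next roll (6) = 16. Cumulative: 31
Frame 3: SPARE (6+4=10). 10 + next roll (7) = 17. Cumulative: 48
Frame 4: OPEN (7+2=9). Cumulative: 57
Frame 5: SPARE (1+9=10). 10 + next roll (0) = 10. Cumulative: 67
Frame 6: OPEN (0+1=1). Cumulative: 68
Frame 7: OPEN (8+0=8). Cumulative: 76
Frame 8: OPEN (4+1=5). Cumulative: 81
Frame 9: OPEN (8+1=9). Cumulative: 90
Frame 10: OPEN. Sum of all frame-10 rolls (4+0) = 4. Cumulative: 94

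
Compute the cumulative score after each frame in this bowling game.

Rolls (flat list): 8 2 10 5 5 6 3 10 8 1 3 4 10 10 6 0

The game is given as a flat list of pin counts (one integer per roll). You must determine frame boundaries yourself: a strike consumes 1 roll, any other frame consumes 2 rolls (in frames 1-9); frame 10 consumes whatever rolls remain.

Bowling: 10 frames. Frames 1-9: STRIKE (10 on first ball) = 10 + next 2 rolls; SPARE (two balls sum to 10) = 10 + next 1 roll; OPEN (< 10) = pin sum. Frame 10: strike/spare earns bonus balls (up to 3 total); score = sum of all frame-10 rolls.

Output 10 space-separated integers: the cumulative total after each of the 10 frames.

Answer: 20 40 56 65 84 93 100 126 142 148

Derivation:
Frame 1: SPARE (8+2=10). 10 + next roll (10) = 20. Cumulative: 20
Frame 2: STRIKE. 10 + next two rolls (5+5) = 20. Cumulative: 40
Frame 3: SPARE (5+5=10). 10 + next roll (6) = 16. Cumulative: 56
Frame 4: OPEN (6+3=9). Cumulative: 65
Frame 5: STRIKE. 10 + next two rolls (8+1) = 19. Cumulative: 84
Frame 6: OPEN (8+1=9). Cumulative: 93
Frame 7: OPEN (3+4=7). Cumulative: 100
Frame 8: STRIKE. 10 + next two rolls (10+6) = 26. Cumulative: 126
Frame 9: STRIKE. 10 + next two rolls (6+0) = 16. Cumulative: 142
Frame 10: OPEN. Sum of all frame-10 rolls (6+0) = 6. Cumulative: 148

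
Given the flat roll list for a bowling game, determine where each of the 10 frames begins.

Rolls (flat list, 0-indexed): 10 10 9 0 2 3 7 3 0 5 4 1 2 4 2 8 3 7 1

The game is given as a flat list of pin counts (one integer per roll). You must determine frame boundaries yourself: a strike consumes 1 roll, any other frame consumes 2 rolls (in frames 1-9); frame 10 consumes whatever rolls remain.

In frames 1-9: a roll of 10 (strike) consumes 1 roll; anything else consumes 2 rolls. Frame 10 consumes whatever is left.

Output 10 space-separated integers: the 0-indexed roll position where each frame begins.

Answer: 0 1 2 4 6 8 10 12 14 16

Derivation:
Frame 1 starts at roll index 0: roll=10 (strike), consumes 1 roll
Frame 2 starts at roll index 1: roll=10 (strike), consumes 1 roll
Frame 3 starts at roll index 2: rolls=9,0 (sum=9), consumes 2 rolls
Frame 4 starts at roll index 4: rolls=2,3 (sum=5), consumes 2 rolls
Frame 5 starts at roll index 6: rolls=7,3 (sum=10), consumes 2 rolls
Frame 6 starts at roll index 8: rolls=0,5 (sum=5), consumes 2 rolls
Frame 7 starts at roll index 10: rolls=4,1 (sum=5), consumes 2 rolls
Frame 8 starts at roll index 12: rolls=2,4 (sum=6), consumes 2 rolls
Frame 9 starts at roll index 14: rolls=2,8 (sum=10), consumes 2 rolls
Frame 10 starts at roll index 16: 3 remaining rolls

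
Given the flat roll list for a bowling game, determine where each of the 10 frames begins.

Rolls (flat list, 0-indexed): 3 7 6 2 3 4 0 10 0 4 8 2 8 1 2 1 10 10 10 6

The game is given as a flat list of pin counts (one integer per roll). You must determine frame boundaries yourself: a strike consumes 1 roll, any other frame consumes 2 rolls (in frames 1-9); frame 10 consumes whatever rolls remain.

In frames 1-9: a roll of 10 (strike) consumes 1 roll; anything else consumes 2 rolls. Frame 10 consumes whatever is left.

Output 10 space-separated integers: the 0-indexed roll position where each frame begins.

Answer: 0 2 4 6 8 10 12 14 16 17

Derivation:
Frame 1 starts at roll index 0: rolls=3,7 (sum=10), consumes 2 rolls
Frame 2 starts at roll index 2: rolls=6,2 (sum=8), consumes 2 rolls
Frame 3 starts at roll index 4: rolls=3,4 (sum=7), consumes 2 rolls
Frame 4 starts at roll index 6: rolls=0,10 (sum=10), consumes 2 rolls
Frame 5 starts at roll index 8: rolls=0,4 (sum=4), consumes 2 rolls
Frame 6 starts at roll index 10: rolls=8,2 (sum=10), consumes 2 rolls
Frame 7 starts at roll index 12: rolls=8,1 (sum=9), consumes 2 rolls
Frame 8 starts at roll index 14: rolls=2,1 (sum=3), consumes 2 rolls
Frame 9 starts at roll index 16: roll=10 (strike), consumes 1 roll
Frame 10 starts at roll index 17: 3 remaining rolls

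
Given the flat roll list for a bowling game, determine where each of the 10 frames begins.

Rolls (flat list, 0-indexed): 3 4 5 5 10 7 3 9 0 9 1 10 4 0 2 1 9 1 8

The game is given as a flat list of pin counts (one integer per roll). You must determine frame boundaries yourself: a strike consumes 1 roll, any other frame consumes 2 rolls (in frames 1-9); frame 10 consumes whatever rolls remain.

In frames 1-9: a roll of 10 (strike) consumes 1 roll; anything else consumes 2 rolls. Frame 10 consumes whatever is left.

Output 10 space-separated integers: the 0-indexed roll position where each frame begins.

Answer: 0 2 4 5 7 9 11 12 14 16

Derivation:
Frame 1 starts at roll index 0: rolls=3,4 (sum=7), consumes 2 rolls
Frame 2 starts at roll index 2: rolls=5,5 (sum=10), consumes 2 rolls
Frame 3 starts at roll index 4: roll=10 (strike), consumes 1 roll
Frame 4 starts at roll index 5: rolls=7,3 (sum=10), consumes 2 rolls
Frame 5 starts at roll index 7: rolls=9,0 (sum=9), consumes 2 rolls
Frame 6 starts at roll index 9: rolls=9,1 (sum=10), consumes 2 rolls
Frame 7 starts at roll index 11: roll=10 (strike), consumes 1 roll
Frame 8 starts at roll index 12: rolls=4,0 (sum=4), consumes 2 rolls
Frame 9 starts at roll index 14: rolls=2,1 (sum=3), consumes 2 rolls
Frame 10 starts at roll index 16: 3 remaining rolls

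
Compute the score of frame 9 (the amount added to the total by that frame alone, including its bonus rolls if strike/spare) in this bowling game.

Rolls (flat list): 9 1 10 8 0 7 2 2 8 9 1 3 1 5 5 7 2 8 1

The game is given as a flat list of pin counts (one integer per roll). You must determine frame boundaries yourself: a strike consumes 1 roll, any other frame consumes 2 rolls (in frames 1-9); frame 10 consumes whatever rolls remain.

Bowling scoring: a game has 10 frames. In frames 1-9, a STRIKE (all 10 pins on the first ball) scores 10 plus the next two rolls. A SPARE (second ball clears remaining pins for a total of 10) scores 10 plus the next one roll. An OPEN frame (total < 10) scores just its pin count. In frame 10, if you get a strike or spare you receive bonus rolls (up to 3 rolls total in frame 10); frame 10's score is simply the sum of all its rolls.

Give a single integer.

Frame 1: SPARE (9+1=10). 10 + next roll (10) = 20. Cumulative: 20
Frame 2: STRIKE. 10 + next two rolls (8+0) = 18. Cumulative: 38
Frame 3: OPEN (8+0=8). Cumulative: 46
Frame 4: OPEN (7+2=9). Cumulative: 55
Frame 5: SPARE (2+8=10). 10 + next roll (9) = 19. Cumulative: 74
Frame 6: SPARE (9+1=10). 10 + next roll (3) = 13. Cumulative: 87
Frame 7: OPEN (3+1=4). Cumulative: 91
Frame 8: SPARE (5+5=10). 10 + next roll (7) = 17. Cumulative: 108
Frame 9: OPEN (7+2=9). Cumulative: 117
Frame 10: OPEN. Sum of all frame-10 rolls (8+1) = 9. Cumulative: 126

Answer: 9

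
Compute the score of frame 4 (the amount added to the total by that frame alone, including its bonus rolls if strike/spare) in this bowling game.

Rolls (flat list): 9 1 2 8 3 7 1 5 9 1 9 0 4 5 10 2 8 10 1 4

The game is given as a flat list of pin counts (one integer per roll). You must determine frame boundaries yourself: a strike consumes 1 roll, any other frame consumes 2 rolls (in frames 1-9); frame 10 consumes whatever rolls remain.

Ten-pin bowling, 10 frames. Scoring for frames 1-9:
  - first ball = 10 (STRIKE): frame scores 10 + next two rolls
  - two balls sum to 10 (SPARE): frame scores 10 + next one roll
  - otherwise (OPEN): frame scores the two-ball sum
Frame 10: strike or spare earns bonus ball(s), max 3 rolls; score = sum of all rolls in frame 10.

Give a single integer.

Answer: 6

Derivation:
Frame 1: SPARE (9+1=10). 10 + next roll (2) = 12. Cumulative: 12
Frame 2: SPARE (2+8=10). 10 + next roll (3) = 13. Cumulative: 25
Frame 3: SPARE (3+7=10). 10 + next roll (1) = 11. Cumulative: 36
Frame 4: OPEN (1+5=6). Cumulative: 42
Frame 5: SPARE (9+1=10). 10 + next roll (9) = 19. Cumulative: 61
Frame 6: OPEN (9+0=9). Cumulative: 70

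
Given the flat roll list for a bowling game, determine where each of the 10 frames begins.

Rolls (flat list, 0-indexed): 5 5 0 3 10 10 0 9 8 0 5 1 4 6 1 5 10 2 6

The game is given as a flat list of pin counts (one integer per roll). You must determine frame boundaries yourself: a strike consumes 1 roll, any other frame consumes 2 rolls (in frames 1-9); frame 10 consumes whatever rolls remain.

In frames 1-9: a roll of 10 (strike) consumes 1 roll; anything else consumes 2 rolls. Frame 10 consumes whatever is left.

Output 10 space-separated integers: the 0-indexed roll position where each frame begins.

Frame 1 starts at roll index 0: rolls=5,5 (sum=10), consumes 2 rolls
Frame 2 starts at roll index 2: rolls=0,3 (sum=3), consumes 2 rolls
Frame 3 starts at roll index 4: roll=10 (strike), consumes 1 roll
Frame 4 starts at roll index 5: roll=10 (strike), consumes 1 roll
Frame 5 starts at roll index 6: rolls=0,9 (sum=9), consumes 2 rolls
Frame 6 starts at roll index 8: rolls=8,0 (sum=8), consumes 2 rolls
Frame 7 starts at roll index 10: rolls=5,1 (sum=6), consumes 2 rolls
Frame 8 starts at roll index 12: rolls=4,6 (sum=10), consumes 2 rolls
Frame 9 starts at roll index 14: rolls=1,5 (sum=6), consumes 2 rolls
Frame 10 starts at roll index 16: 3 remaining rolls

Answer: 0 2 4 5 6 8 10 12 14 16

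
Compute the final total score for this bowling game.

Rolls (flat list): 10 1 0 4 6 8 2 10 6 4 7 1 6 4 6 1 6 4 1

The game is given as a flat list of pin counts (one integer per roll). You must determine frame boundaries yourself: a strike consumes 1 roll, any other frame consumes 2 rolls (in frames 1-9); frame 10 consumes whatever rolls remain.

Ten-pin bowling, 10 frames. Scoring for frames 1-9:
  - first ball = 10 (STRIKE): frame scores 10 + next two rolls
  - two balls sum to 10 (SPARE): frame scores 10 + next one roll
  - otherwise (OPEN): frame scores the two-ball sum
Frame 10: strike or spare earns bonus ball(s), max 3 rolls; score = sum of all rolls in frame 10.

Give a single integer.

Frame 1: STRIKE. 10 + next two rolls (1+0) = 11. Cumulative: 11
Frame 2: OPEN (1+0=1). Cumulative: 12
Frame 3: SPARE (4+6=10). 10 + next roll (8) = 18. Cumulative: 30
Frame 4: SPARE (8+2=10). 10 + next roll (10) = 20. Cumulative: 50
Frame 5: STRIKE. 10 + next two rolls (6+4) = 20. Cumulative: 70
Frame 6: SPARE (6+4=10). 10 + next roll (7) = 17. Cumulative: 87
Frame 7: OPEN (7+1=8). Cumulative: 95
Frame 8: SPARE (6+4=10). 10 + next roll (6) = 16. Cumulative: 111
Frame 9: OPEN (6+1=7). Cumulative: 118
Frame 10: SPARE. Sum of all frame-10 rolls (6+4+1) = 11. Cumulative: 129

Answer: 129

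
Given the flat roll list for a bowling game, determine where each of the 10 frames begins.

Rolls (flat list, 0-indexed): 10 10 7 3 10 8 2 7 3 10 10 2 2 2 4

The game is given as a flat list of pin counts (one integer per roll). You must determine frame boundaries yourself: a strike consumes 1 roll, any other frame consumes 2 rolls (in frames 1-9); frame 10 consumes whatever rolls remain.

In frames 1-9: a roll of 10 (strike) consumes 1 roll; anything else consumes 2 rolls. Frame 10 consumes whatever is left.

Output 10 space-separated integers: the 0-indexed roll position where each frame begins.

Frame 1 starts at roll index 0: roll=10 (strike), consumes 1 roll
Frame 2 starts at roll index 1: roll=10 (strike), consumes 1 roll
Frame 3 starts at roll index 2: rolls=7,3 (sum=10), consumes 2 rolls
Frame 4 starts at roll index 4: roll=10 (strike), consumes 1 roll
Frame 5 starts at roll index 5: rolls=8,2 (sum=10), consumes 2 rolls
Frame 6 starts at roll index 7: rolls=7,3 (sum=10), consumes 2 rolls
Frame 7 starts at roll index 9: roll=10 (strike), consumes 1 roll
Frame 8 starts at roll index 10: roll=10 (strike), consumes 1 roll
Frame 9 starts at roll index 11: rolls=2,2 (sum=4), consumes 2 rolls
Frame 10 starts at roll index 13: 2 remaining rolls

Answer: 0 1 2 4 5 7 9 10 11 13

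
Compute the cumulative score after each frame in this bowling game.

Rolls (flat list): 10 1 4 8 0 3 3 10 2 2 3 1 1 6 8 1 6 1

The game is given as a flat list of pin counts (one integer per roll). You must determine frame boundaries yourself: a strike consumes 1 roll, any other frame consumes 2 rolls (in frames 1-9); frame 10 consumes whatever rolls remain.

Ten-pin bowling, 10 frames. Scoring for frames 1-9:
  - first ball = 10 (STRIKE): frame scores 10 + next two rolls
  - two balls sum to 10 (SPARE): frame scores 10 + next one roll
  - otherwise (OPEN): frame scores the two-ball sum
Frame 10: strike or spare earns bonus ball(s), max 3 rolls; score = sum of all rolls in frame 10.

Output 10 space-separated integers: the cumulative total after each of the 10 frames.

Answer: 15 20 28 34 48 52 56 63 72 79

Derivation:
Frame 1: STRIKE. 10 + next two rolls (1+4) = 15. Cumulative: 15
Frame 2: OPEN (1+4=5). Cumulative: 20
Frame 3: OPEN (8+0=8). Cumulative: 28
Frame 4: OPEN (3+3=6). Cumulative: 34
Frame 5: STRIKE. 10 + next two rolls (2+2) = 14. Cumulative: 48
Frame 6: OPEN (2+2=4). Cumulative: 52
Frame 7: OPEN (3+1=4). Cumulative: 56
Frame 8: OPEN (1+6=7). Cumulative: 63
Frame 9: OPEN (8+1=9). Cumulative: 72
Frame 10: OPEN. Sum of all frame-10 rolls (6+1) = 7. Cumulative: 79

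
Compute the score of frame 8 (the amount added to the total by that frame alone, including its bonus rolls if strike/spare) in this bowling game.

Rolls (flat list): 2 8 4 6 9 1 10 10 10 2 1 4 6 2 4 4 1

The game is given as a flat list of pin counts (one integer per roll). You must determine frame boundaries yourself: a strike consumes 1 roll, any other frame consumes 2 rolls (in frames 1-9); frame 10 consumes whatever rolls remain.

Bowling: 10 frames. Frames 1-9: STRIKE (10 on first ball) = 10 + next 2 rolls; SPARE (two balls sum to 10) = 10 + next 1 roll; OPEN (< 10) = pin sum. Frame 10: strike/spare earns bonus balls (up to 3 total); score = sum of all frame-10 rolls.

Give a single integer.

Frame 1: SPARE (2+8=10). 10 + next roll (4) = 14. Cumulative: 14
Frame 2: SPARE (4+6=10). 10 + next roll (9) = 19. Cumulative: 33
Frame 3: SPARE (9+1=10). 10 + next roll (10) = 20. Cumulative: 53
Frame 4: STRIKE. 10 + next two rolls (10+10) = 30. Cumulative: 83
Frame 5: STRIKE. 10 + next two rolls (10+2) = 22. Cumulative: 105
Frame 6: STRIKE. 10 + next two rolls (2+1) = 13. Cumulative: 118
Frame 7: OPEN (2+1=3). Cumulative: 121
Frame 8: SPARE (4+6=10). 10 + next roll (2) = 12. Cumulative: 133
Frame 9: OPEN (2+4=6). Cumulative: 139
Frame 10: OPEN. Sum of all frame-10 rolls (4+1) = 5. Cumulative: 144

Answer: 12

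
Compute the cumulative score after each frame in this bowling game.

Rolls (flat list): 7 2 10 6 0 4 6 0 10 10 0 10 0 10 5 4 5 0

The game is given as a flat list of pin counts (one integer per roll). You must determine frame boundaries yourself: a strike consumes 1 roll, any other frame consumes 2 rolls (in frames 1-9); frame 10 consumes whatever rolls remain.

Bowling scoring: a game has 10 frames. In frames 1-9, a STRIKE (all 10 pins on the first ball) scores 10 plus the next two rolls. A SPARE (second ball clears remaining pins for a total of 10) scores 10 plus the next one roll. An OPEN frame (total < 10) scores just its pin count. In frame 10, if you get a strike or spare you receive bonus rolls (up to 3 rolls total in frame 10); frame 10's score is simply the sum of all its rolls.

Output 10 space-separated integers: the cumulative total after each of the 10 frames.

Frame 1: OPEN (7+2=9). Cumulative: 9
Frame 2: STRIKE. 10 + next two rolls (6+0) = 16. Cumulative: 25
Frame 3: OPEN (6+0=6). Cumulative: 31
Frame 4: SPARE (4+6=10). 10 + next roll (0) = 10. Cumulative: 41
Frame 5: SPARE (0+10=10). 10 + next roll (10) = 20. Cumulative: 61
Frame 6: STRIKE. 10 + next two rolls (0+10) = 20. Cumulative: 81
Frame 7: SPARE (0+10=10). 10 + next roll (0) = 10. Cumulative: 91
Frame 8: SPARE (0+10=10). 10 + next roll (5) = 15. Cumulative: 106
Frame 9: OPEN (5+4=9). Cumulative: 115
Frame 10: OPEN. Sum of all frame-10 rolls (5+0) = 5. Cumulative: 120

Answer: 9 25 31 41 61 81 91 106 115 120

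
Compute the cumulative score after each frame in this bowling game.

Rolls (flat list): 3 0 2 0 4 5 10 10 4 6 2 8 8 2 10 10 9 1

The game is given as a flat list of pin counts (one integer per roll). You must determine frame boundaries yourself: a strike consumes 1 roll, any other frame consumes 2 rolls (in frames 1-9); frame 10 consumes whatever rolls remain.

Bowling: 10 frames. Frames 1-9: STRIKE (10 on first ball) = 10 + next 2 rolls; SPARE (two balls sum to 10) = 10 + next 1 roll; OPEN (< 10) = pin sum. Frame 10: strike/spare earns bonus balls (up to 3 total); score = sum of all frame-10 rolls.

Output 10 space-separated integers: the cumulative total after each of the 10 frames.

Answer: 3 5 14 38 58 70 88 108 137 157

Derivation:
Frame 1: OPEN (3+0=3). Cumulative: 3
Frame 2: OPEN (2+0=2). Cumulative: 5
Frame 3: OPEN (4+5=9). Cumulative: 14
Frame 4: STRIKE. 10 + next two rolls (10+4) = 24. Cumulative: 38
Frame 5: STRIKE. 10 + next two rolls (4+6) = 20. Cumulative: 58
Frame 6: SPARE (4+6=10). 10 + next roll (2) = 12. Cumulative: 70
Frame 7: SPARE (2+8=10). 10 + next roll (8) = 18. Cumulative: 88
Frame 8: SPARE (8+2=10). 10 + next roll (10) = 20. Cumulative: 108
Frame 9: STRIKE. 10 + next two rolls (10+9) = 29. Cumulative: 137
Frame 10: STRIKE. Sum of all frame-10 rolls (10+9+1) = 20. Cumulative: 157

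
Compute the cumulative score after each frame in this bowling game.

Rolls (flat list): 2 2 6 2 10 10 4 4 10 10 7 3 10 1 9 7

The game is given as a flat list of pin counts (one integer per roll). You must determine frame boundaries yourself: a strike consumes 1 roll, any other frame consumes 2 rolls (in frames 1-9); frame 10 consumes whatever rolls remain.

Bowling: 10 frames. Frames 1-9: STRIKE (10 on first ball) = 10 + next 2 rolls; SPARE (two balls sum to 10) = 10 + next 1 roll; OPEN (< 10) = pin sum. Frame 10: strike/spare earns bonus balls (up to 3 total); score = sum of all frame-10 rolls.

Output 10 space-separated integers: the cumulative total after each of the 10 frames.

Frame 1: OPEN (2+2=4). Cumulative: 4
Frame 2: OPEN (6+2=8). Cumulative: 12
Frame 3: STRIKE. 10 + next two rolls (10+4) = 24. Cumulative: 36
Frame 4: STRIKE. 10 + next two rolls (4+4) = 18. Cumulative: 54
Frame 5: OPEN (4+4=8). Cumulative: 62
Frame 6: STRIKE. 10 + next two rolls (10+7) = 27. Cumulative: 89
Frame 7: STRIKE. 10 + next two rolls (7+3) = 20. Cumulative: 109
Frame 8: SPARE (7+3=10). 10 + next roll (10) = 20. Cumulative: 129
Frame 9: STRIKE. 10 + next two rolls (1+9) = 20. Cumulative: 149
Frame 10: SPARE. Sum of all frame-10 rolls (1+9+7) = 17. Cumulative: 166

Answer: 4 12 36 54 62 89 109 129 149 166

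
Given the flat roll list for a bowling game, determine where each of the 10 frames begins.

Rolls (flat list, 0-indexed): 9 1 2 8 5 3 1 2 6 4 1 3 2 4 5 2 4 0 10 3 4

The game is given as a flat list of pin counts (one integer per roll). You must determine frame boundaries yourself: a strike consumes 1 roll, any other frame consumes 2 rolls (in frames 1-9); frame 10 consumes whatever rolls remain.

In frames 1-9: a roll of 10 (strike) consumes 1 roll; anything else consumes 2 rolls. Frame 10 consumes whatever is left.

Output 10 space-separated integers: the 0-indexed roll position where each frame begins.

Answer: 0 2 4 6 8 10 12 14 16 18

Derivation:
Frame 1 starts at roll index 0: rolls=9,1 (sum=10), consumes 2 rolls
Frame 2 starts at roll index 2: rolls=2,8 (sum=10), consumes 2 rolls
Frame 3 starts at roll index 4: rolls=5,3 (sum=8), consumes 2 rolls
Frame 4 starts at roll index 6: rolls=1,2 (sum=3), consumes 2 rolls
Frame 5 starts at roll index 8: rolls=6,4 (sum=10), consumes 2 rolls
Frame 6 starts at roll index 10: rolls=1,3 (sum=4), consumes 2 rolls
Frame 7 starts at roll index 12: rolls=2,4 (sum=6), consumes 2 rolls
Frame 8 starts at roll index 14: rolls=5,2 (sum=7), consumes 2 rolls
Frame 9 starts at roll index 16: rolls=4,0 (sum=4), consumes 2 rolls
Frame 10 starts at roll index 18: 3 remaining rolls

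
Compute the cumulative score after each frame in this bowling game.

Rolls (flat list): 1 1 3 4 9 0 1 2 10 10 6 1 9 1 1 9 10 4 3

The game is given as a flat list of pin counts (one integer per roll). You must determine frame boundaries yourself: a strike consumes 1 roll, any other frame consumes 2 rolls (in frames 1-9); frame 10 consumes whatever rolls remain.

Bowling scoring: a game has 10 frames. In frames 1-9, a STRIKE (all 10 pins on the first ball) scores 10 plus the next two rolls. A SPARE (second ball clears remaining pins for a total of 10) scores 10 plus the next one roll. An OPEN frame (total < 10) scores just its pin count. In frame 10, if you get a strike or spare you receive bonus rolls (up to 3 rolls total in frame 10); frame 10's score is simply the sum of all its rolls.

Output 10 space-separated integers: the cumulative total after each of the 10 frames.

Answer: 2 9 18 21 47 64 71 82 102 119

Derivation:
Frame 1: OPEN (1+1=2). Cumulative: 2
Frame 2: OPEN (3+4=7). Cumulative: 9
Frame 3: OPEN (9+0=9). Cumulative: 18
Frame 4: OPEN (1+2=3). Cumulative: 21
Frame 5: STRIKE. 10 + next two rolls (10+6) = 26. Cumulative: 47
Frame 6: STRIKE. 10 + next two rolls (6+1) = 17. Cumulative: 64
Frame 7: OPEN (6+1=7). Cumulative: 71
Frame 8: SPARE (9+1=10). 10 + next roll (1) = 11. Cumulative: 82
Frame 9: SPARE (1+9=10). 10 + next roll (10) = 20. Cumulative: 102
Frame 10: STRIKE. Sum of all frame-10 rolls (10+4+3) = 17. Cumulative: 119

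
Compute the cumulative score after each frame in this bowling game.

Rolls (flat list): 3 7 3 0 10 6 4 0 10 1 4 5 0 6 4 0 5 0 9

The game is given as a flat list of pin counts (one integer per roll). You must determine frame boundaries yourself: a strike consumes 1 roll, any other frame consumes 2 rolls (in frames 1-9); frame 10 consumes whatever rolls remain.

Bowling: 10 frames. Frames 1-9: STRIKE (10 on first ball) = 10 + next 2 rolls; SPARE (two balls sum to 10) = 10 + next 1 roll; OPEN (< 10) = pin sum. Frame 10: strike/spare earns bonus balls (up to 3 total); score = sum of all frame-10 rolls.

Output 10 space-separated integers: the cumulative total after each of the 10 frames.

Frame 1: SPARE (3+7=10). 10 + next roll (3) = 13. Cumulative: 13
Frame 2: OPEN (3+0=3). Cumulative: 16
Frame 3: STRIKE. 10 + next two rolls (6+4) = 20. Cumulative: 36
Frame 4: SPARE (6+4=10). 10 + next roll (0) = 10. Cumulative: 46
Frame 5: SPARE (0+10=10). 10 + next roll (1) = 11. Cumulative: 57
Frame 6: OPEN (1+4=5). Cumulative: 62
Frame 7: OPEN (5+0=5). Cumulative: 67
Frame 8: SPARE (6+4=10). 10 + next roll (0) = 10. Cumulative: 77
Frame 9: OPEN (0+5=5). Cumulative: 82
Frame 10: OPEN. Sum of all frame-10 rolls (0+9) = 9. Cumulative: 91

Answer: 13 16 36 46 57 62 67 77 82 91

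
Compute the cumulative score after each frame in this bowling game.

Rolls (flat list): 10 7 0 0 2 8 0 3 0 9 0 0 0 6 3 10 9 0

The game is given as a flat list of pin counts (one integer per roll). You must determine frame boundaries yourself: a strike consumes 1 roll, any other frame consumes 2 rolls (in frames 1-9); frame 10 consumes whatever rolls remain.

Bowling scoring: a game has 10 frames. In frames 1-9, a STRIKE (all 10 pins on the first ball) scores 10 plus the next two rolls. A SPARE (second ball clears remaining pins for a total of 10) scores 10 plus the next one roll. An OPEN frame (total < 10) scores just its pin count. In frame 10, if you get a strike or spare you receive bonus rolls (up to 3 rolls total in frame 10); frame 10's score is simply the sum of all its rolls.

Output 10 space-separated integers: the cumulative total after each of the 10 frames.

Frame 1: STRIKE. 10 + next two rolls (7+0) = 17. Cumulative: 17
Frame 2: OPEN (7+0=7). Cumulative: 24
Frame 3: OPEN (0+2=2). Cumulative: 26
Frame 4: OPEN (8+0=8). Cumulative: 34
Frame 5: OPEN (3+0=3). Cumulative: 37
Frame 6: OPEN (9+0=9). Cumulative: 46
Frame 7: OPEN (0+0=0). Cumulative: 46
Frame 8: OPEN (6+3=9). Cumulative: 55
Frame 9: STRIKE. 10 + next two rolls (9+0) = 19. Cumulative: 74
Frame 10: OPEN. Sum of all frame-10 rolls (9+0) = 9. Cumulative: 83

Answer: 17 24 26 34 37 46 46 55 74 83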